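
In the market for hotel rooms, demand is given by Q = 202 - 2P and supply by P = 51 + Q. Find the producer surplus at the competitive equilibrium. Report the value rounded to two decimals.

Rewriting demand in inverse form: P = 101 - 0.5Q.
Set 101 - 0.5Q = 51 + Q, which gives 50 = 1.5Q, so Q* = 33.3333 and P* = 101 - 0.5(33.3333) = 84.3333.
PS is the area between P* and the supply curve from 0 to Q*: (1/2)(33.3333)(33.3333) = 555.5556.

555.56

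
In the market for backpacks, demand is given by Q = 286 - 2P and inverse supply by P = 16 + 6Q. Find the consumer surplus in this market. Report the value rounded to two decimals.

95.44

Rewriting demand in inverse form: P = 143 - 0.5Q.
Equilibrium: 143 - 0.5Q = 16 + 6Q, so Q* = 19.5385 and P* = 133.2308.
Consumer surplus is the triangle under demand above P*: (1/2)(19.5385)(143 - 133.2308) = (1/2)(19.5385)(9.7692) = 95.4379.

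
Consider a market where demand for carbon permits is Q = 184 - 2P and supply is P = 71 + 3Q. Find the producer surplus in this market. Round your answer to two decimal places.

54.00

Rewriting demand in inverse form: P = 92 - 0.5Q.
Set 92 - 0.5Q = 71 + 3Q, which gives 21 = 3.5Q, so Q* = 6 and P* = 92 - 0.5(6) = 89.
PS is the area between P* and the supply curve from 0 to Q*: (1/2)(6)(18) = 54.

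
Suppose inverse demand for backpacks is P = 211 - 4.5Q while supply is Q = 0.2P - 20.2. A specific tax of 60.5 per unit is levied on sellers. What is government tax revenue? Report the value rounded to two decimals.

315.24

Rewriting supply in inverse form: P = 101 + 5Q.
Pre-tax equilibrium: 211 - 4.5Q = 101 + 5Q gives Q* = 11.5789, P* = 158.8947.
With the tax, sellers need 60.5 more per unit: 211 - 4.5Q = 101 + 5Q + 60.5, so Q_t = 5.2105. Buyers pay P_b = 187.5526; sellers receive P_s = P_b - 60.5 = 127.0526.
Revenue is the tax times quantity traded: 60.5 x 5.2105 = 315.2368.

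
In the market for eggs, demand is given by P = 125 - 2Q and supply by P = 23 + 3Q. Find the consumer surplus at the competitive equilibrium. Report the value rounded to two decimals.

416.16

Setting demand equal to supply, 102 = 5Q, so Q* = 20.4 and P* = 84.2.
The demand choke price is 125, so CS = (1/2)(Q*)(125 - P*) = (1/2)(20.4)(40.8) = 416.16.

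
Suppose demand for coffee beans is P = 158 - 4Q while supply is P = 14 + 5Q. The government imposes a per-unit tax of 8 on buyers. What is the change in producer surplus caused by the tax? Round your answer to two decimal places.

-69.14

Pre-tax equilibrium: 158 - 4Q = 14 + 5Q gives Q* = 16, P* = 94.
With the tax, buyers' net willingness to pay falls by 8: (158 - 8) - 4Q = 14 + 5Q, so Q_t = 15.1111. Buyers pay P_b = 97.5556; sellers receive P_s = P_b - 8 = 89.5556.
Producers lose the trapezoid between P_s and P* out to Q_t plus the triangle from Q_t to Q*: change in PS = 570.8642 - 640 = -69.1358.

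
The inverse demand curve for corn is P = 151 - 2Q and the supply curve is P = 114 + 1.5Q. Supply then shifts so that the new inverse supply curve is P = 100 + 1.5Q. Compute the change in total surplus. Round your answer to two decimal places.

176.00

Initial equilibrium: Q_0 = 10.5714, P_0 = 129.8571; CS_0 = (1/2)(10.5714)(21.1429) = 111.7551, PS_0 = (1/2)(10.5714)(15.8571) = 83.8163.
New equilibrium: 151 - 2Q = 100 + 1.5Q gives Q_1 = 14.5714, P_1 = 121.8571; CS_1 = 212.3265, PS_1 = 159.2449.
Change in total surplus = (212.3265 + 159.2449) - (111.7551 + 83.8163) = 176.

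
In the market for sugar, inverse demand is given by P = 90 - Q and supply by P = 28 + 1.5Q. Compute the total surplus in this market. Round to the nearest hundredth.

768.80

Set 90 - Q = 28 + 1.5Q, which gives 62 = 2.5Q, so Q* = 24.8 and P* = 90 - (24.8) = 65.2.
Total surplus is the full triangle between the curves from 0 to Q*: (1/2)(24.8)(90 - 28) = 768.8.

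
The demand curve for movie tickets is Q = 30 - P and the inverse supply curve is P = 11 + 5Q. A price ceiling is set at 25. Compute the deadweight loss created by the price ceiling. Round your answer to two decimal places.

0.40

Rewriting demand in inverse form: P = 30 - Q.
Without the control, 30 - Q = 11 + 5Q so Q* = 3.1667 and P* = 26.8333.
At P = 25, sellers supply (25 - 11)/5 = 2.8 while buyers want more, so the quantity traded is 2.8 at price 25.
At Q = 2.8 the demand price is 27.2 and the supply price is 25. Deadweight loss is the triangle between the curves from 2.8 to 3.1667: (1/2)(27.2 - 25)(3.1667 - 2.8) = 0.4033.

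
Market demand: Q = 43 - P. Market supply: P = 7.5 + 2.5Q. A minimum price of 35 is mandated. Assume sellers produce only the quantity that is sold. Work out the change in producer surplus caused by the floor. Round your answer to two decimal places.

11.40

Rewriting demand in inverse form: P = 43 - Q.
Without the control, 43 - Q = 7.5 + 2.5Q so Q* = 10.1429 and P* = 32.8571.
At P = 35, buyers demand (43 - 35)/1 = 8 while sellers would supply more, so the quantity traded is 8 at price 35.
PS goes from (1/2)(10.1429)(25.3571) = 128.5969 to 140 (computed as (35 - 7.5)(8) - (1/2)(2.5)(8)^2), a change of 11.4031.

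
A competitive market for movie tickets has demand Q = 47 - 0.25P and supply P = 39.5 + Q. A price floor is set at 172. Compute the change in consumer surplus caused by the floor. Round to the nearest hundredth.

-1732.18

Rewriting demand in inverse form: P = 188 - 4Q.
Without the control, 188 - 4Q = 39.5 + Q so Q* = 29.7 and P* = 69.2.
At P = 172, buyers demand (188 - 172)/4 = 4 while sellers would supply more, so the quantity traded is 4 at price 172.
CS goes from (1/2)(29.7)(118.8) = 1764.18 to 32 (computed as (188 - 172)(4) - (1/2)(4)(4)^2), a change of -1732.18.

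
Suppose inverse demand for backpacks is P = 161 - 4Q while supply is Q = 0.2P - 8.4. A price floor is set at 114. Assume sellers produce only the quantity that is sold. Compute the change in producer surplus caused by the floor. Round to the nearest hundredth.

Rewriting supply in inverse form: P = 42 + 5Q.
Free-market equilibrium: 161 - 4Q = 42 + 5Q gives Q* = 13.2222, P* = 108.1111.
At P = 114, buyers demand (161 - 114)/4 = 11.75 while sellers would supply more, so the quantity traded is 11.75 at price 114.
PS goes from (1/2)(13.2222)(66.1111) = 437.0679 to 500.8438 (computed as (114 - 42)(11.75) - (1/2)(5)(11.75)^2), a change of 63.7758.

63.78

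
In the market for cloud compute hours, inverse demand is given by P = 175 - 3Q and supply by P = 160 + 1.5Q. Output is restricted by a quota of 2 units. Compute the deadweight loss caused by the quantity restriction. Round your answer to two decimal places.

Without the quota, 175 - 3Q = 160 + 1.5Q gives Q* = 3.3333.
At Q = 2 the demand price is 175 - 3(2) = 169 and the supply price is 160 + 1.5(2) = 163.
Deadweight loss is the triangle between the curves from 2 to 3.3333: (1/2)(169 - 163)(3.3333 - 2) = 4.

4.00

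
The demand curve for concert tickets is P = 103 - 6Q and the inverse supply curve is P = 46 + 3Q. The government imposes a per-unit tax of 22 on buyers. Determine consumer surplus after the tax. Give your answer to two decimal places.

45.37

Without the tax, 103 - 6Q = 46 + 3Q so Q* = 6.3333 and P* = 65.
With the tax, buyers' net willingness to pay falls by 22: (103 - 22) - 6Q = 46 + 3Q, so Q_t = 3.8889. Buyers pay P_b = 79.6667; sellers receive P_s = P_b - 22 = 57.6667.
Consumer surplus is the triangle under demand above P_b: (1/2)(3.8889)(103 - 79.6667) = 45.3704.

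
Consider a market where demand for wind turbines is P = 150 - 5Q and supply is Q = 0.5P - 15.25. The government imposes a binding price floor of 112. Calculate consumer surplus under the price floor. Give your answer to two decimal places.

Rewriting supply in inverse form: P = 30.5 + 2Q.
Without the control, 150 - 5Q = 30.5 + 2Q so Q* = 17.0714 and P* = 64.6429.
At the floor price 112, quantity demanded is (150 - 112)/5 = 7.6; demand is the short side, so Q = 7.6 trades at P = 112.
CS is the triangle under demand above 112: (1/2)(7.6)(150 - 112) = 144.4.

144.40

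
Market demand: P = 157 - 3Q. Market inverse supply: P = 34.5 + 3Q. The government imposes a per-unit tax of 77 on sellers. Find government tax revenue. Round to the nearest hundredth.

Pre-tax equilibrium: 157 - 3Q = 34.5 + 3Q gives Q* = 20.4167, P* = 95.75.
A tax on sellers shifts supply up by 77: 157 - 3Q = 34.5 + 3Q + 77, so Q_t = 7.5833. Buyers pay P_b = 134.25; sellers receive P_s = P_b - 77 = 57.25.
Revenue is the tax times quantity traded: 77 x 7.5833 = 583.9167.

583.92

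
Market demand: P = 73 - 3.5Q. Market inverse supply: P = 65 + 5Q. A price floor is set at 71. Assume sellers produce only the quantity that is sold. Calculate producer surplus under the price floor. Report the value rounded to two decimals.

Without the control, 73 - 3.5Q = 65 + 5Q so Q* = 0.9412 and P* = 69.7059.
At P = 71, buyers demand (73 - 71)/3.5 = 0.5714 while sellers would supply more, so the quantity traded is 0.5714 at price 71.
The supply price at Q = 0.5714 is 67.8571. PS is the trapezoid between 71 and supply over [0, 0.5714]: (1/2)[(71 - 65) + (71 - 67.8571)](0.5714) = 2.6122.

2.61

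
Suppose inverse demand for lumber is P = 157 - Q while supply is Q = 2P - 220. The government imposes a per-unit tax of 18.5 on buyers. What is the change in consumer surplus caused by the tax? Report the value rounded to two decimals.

-310.39

Rewriting supply in inverse form: P = 110 + 0.5Q.
Without the tax, 157 - Q = 110 + 0.5Q so Q* = 31.3333 and P* = 125.6667.
With the tax, buyers' net willingness to pay falls by 18.5: (157 - 18.5) - Q = 110 + 0.5Q, so Q_t = 19. Buyers pay P_b = 138; sellers receive P_s = P_b - 18.5 = 119.5.
CS falls from (1/2)(31.3333)(31.3333) = 490.8889 to (1/2)(19)(19) = 180.5, a change of -310.3889.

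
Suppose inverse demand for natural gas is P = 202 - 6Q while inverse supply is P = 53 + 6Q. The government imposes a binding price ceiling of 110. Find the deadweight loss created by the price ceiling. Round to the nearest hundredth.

Without the control, 202 - 6Q = 53 + 6Q so Q* = 12.4167 and P* = 127.5.
At the ceiling price 110, quantity supplied is (110 - 53)/6 = 9.5; supply is the short side, so Q = 9.5 trades at P = 110.
At Q = 9.5 the demand price is 145 and the supply price is 110. Deadweight loss is the triangle between the curves from 9.5 to 12.4167: (1/2)(145 - 110)(12.4167 - 9.5) = 51.0417.

51.04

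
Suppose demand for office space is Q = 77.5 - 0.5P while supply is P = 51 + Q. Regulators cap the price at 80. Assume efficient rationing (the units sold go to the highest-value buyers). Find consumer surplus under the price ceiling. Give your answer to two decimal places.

Rewriting demand in inverse form: P = 155 - 2Q.
Free-market equilibrium: 155 - 2Q = 51 + Q gives Q* = 34.6667, P* = 85.6667.
At P = 80, sellers supply (80 - 51)/1 = 29 while buyers want more, so the quantity traded is 29 at price 80.
The demand price at Q = 29 is 97. CS is the trapezoid between demand and 80 over [0, 29]: (1/2)[(155 - 80) + (97 - 80)](29) = 1334.

1334.00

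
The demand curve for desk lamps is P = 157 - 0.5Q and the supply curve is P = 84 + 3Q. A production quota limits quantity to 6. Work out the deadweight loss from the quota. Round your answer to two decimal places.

386.29

Unrestricted equilibrium: Q* = (157 - 84)/(0.5 + 3) = 20.8571.
At Q = 6 the demand price is 157 - 0.5(6) = 154 and the supply price is 84 + 3(6) = 102.
Deadweight loss is the triangle between the curves from 6 to 20.8571: (1/2)(154 - 102)(20.8571 - 6) = 386.2857.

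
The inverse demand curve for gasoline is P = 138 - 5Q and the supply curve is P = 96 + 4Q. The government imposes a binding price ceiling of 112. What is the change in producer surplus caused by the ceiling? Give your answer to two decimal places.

Free-market equilibrium: 138 - 5Q = 96 + 4Q gives Q* = 4.6667, P* = 114.6667.
At the ceiling price 112, quantity supplied is (112 - 96)/4 = 4; supply is the short side, so Q = 4 trades at P = 112.
PS goes from (1/2)(4.6667)(18.6667) = 43.5556 to 32 (computed as (112 - 96)(4) - (1/2)(4)(4)^2), a change of -11.5556.

-11.56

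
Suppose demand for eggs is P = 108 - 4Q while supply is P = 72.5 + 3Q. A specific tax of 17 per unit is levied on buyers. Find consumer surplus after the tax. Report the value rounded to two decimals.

Without the tax, 108 - 4Q = 72.5 + 3Q so Q* = 5.0714 and P* = 87.7143.
With the tax, buyers' net willingness to pay falls by 17: (108 - 17) - 4Q = 72.5 + 3Q, so Q_t = 2.6429. Buyers pay P_b = 97.4286; sellers receive P_s = P_b - 17 = 80.4286.
CS = (1/2)(Q_t)(108 - P_b) = (1/2)(2.6429)(10.5714) = 13.9694.

13.97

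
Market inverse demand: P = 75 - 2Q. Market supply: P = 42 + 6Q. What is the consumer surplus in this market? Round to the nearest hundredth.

17.02

Set 75 - 2Q = 42 + 6Q, which gives 33 = 8Q, so Q* = 4.125 and P* = 75 - 2(4.125) = 66.75.
The demand choke price is 75, so CS = (1/2)(Q*)(75 - P*) = (1/2)(4.125)(8.25) = 17.0156.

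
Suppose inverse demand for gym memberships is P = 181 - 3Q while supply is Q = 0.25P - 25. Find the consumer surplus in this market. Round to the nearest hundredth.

200.85

Rewriting supply in inverse form: P = 100 + 4Q.
Equilibrium: 181 - 3Q = 100 + 4Q, so Q* = 11.5714 and P* = 146.2857.
Consumer surplus is the triangle under demand above P*: (1/2)(11.5714)(181 - 146.2857) = (1/2)(11.5714)(34.7143) = 200.8469.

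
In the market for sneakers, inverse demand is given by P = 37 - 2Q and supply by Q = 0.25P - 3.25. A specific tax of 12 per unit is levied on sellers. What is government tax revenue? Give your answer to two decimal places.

Rewriting supply in inverse form: P = 13 + 4Q.
Pre-tax equilibrium: 37 - 2Q = 13 + 4Q gives Q* = 4, P* = 29.
A tax on sellers shifts supply up by 12: 37 - 2Q = 13 + 4Q + 12, so Q_t = 2. Buyers pay P_b = 33; sellers receive P_s = P_b - 12 = 21.
Revenue is the tax times quantity traded: 12 x 2 = 24.

24.00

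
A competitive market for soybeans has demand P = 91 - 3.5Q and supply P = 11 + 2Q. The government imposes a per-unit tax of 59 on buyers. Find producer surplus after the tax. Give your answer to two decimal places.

Without the tax, 91 - 3.5Q = 11 + 2Q so Q* = 14.5455 and P* = 40.0909.
A tax on buyers shifts demand down by 59: (91 - 59) - 3.5Q = 11 + 2Q, so Q_t = 3.8182. Buyers pay P_b = 77.6364; sellers receive P_s = P_b - 59 = 18.6364.
Producer surplus is the triangle above supply below P_s: (1/2)(3.8182)(18.6364 - 11) = 14.5785.

14.58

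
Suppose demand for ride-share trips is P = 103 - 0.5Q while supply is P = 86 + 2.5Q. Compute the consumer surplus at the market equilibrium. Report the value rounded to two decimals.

8.03

Equilibrium: 103 - 0.5Q = 86 + 2.5Q, so Q* = 5.6667 and P* = 100.1667.
Consumer surplus is the triangle under demand above P*: (1/2)(5.6667)(103 - 100.1667) = (1/2)(5.6667)(2.8333) = 8.0278.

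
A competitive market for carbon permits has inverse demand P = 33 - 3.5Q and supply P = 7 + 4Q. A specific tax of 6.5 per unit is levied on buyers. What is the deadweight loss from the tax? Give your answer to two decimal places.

Pre-tax equilibrium: 33 - 3.5Q = 7 + 4Q gives Q* = 3.4667, P* = 20.8667.
With the tax, buyers' net willingness to pay falls by 6.5: (33 - 6.5) - 3.5Q = 7 + 4Q, so Q_t = 2.6. Buyers pay P_b = 23.9; sellers receive P_s = P_b - 6.5 = 17.4.
The welfare triangle lost has base Q* - Q_t = 0.8667 and height t = 6.5, so DWL = (1/2)(0.8667)(6.5) = 2.8167.

2.82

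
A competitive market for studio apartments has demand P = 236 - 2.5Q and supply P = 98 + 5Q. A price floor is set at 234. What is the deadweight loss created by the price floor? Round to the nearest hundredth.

1161.60

Without the control, 236 - 2.5Q = 98 + 5Q so Q* = 18.4 and P* = 190.
At P = 234, buyers demand (236 - 234)/2.5 = 0.8 while sellers would supply more, so the quantity traded is 0.8 at price 234.
The lost-trades triangle has base Q* - 0.8 = 17.6 and height equal to the gap between the curves at Q = 0.8, which is 234 - 102 = 132. DWL = (1/2)(17.6)(132) = 1161.6.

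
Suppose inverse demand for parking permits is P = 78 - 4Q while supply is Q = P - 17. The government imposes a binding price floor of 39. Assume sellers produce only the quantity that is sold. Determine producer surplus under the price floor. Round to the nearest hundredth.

166.97

Rewriting supply in inverse form: P = 17 + Q.
Without the control, 78 - 4Q = 17 + Q so Q* = 12.2 and P* = 29.2.
At the floor price 39, quantity demanded is (78 - 39)/4 = 9.75; demand is the short side, so Q = 9.75 trades at P = 39.
The supply price at Q = 9.75 is 26.75. PS is the trapezoid between 39 and supply over [0, 9.75]: (1/2)[(39 - 17) + (39 - 26.75)](9.75) = 166.9688.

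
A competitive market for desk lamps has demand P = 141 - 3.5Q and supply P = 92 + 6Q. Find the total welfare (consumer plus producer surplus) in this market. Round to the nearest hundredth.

Setting demand equal to supply, 49 = 9.5Q, so Q* = 5.1579 and P* = 122.9474.
Total surplus is the full triangle between the curves from 0 to Q*: (1/2)(5.1579)(141 - 92) = 126.3684.

126.37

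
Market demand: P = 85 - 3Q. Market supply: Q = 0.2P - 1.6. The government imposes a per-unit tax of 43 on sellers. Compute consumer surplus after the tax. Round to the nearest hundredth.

27.09

Rewriting supply in inverse form: P = 8 + 5Q.
Pre-tax equilibrium: 85 - 3Q = 8 + 5Q gives Q* = 9.625, P* = 56.125.
A tax on sellers shifts supply up by 43: 85 - 3Q = 8 + 5Q + 43, so Q_t = 4.25. Buyers pay P_b = 72.25; sellers receive P_s = P_b - 43 = 29.25.
Consumer surplus is the triangle under demand above P_b: (1/2)(4.25)(85 - 72.25) = 27.0938.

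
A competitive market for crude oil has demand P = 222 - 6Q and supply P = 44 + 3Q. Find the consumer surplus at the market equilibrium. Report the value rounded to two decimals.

1173.48

Set 222 - 6Q = 44 + 3Q, which gives 178 = 9Q, so Q* = 19.7778 and P* = 222 - 6(19.7778) = 103.3333.
Consumer surplus is the triangle under demand above P*: (1/2)(19.7778)(222 - 103.3333) = (1/2)(19.7778)(118.6667) = 1173.4815.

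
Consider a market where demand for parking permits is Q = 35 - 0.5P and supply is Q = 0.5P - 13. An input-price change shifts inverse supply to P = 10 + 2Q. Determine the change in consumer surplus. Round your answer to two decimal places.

Rewriting demand in inverse form: P = 70 - 2Q.
Rewriting supply in inverse form: P = 26 + 2Q.
Initial equilibrium: Q_0 = 11, P_0 = 48; CS_0 = (1/2)(11)(22) = 121, PS_0 = (1/2)(11)(22) = 121.
New equilibrium: 70 - 2Q = 10 + 2Q gives Q_1 = 15, P_1 = 40; CS_1 = 225, PS_1 = 225.
Change in consumer surplus = 225 - 121 = 104.

104.00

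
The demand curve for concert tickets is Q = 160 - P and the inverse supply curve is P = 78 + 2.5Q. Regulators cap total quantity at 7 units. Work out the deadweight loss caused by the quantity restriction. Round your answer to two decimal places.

472.32

Rewriting demand in inverse form: P = 160 - Q.
Without the quota, 160 - Q = 78 + 2.5Q gives Q* = 23.4286.
At Q = 7 the demand price is 160 - (7) = 153 and the supply price is 78 + 2.5(7) = 95.5.
DWL = (1/2)(gap between curves at 7) x (Q* - 7) = (1/2)(57.5)(16.4286) = 472.3214.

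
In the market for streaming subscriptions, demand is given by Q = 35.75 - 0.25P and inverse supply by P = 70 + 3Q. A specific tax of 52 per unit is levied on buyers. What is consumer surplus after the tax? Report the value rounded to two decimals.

Rewriting demand in inverse form: P = 143 - 4Q.
Pre-tax equilibrium: 143 - 4Q = 70 + 3Q gives Q* = 10.4286, P* = 101.2857.
With the tax, buyers' net willingness to pay falls by 52: (143 - 52) - 4Q = 70 + 3Q, so Q_t = 3. Buyers pay P_b = 131; sellers receive P_s = P_b - 52 = 79.
CS = (1/2)(Q_t)(143 - P_b) = (1/2)(3)(12) = 18.

18.00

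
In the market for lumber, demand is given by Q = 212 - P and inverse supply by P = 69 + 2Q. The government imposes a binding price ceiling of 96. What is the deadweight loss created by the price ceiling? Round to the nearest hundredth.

Rewriting demand in inverse form: P = 212 - Q.
Free-market equilibrium: 212 - Q = 69 + 2Q gives Q* = 47.6667, P* = 164.3333.
At P = 96, sellers supply (96 - 69)/2 = 13.5 while buyers want more, so the quantity traded is 13.5 at price 96.
The lost-trades triangle has base Q* - 13.5 = 34.1667 and height equal to the gap between the curves at Q = 13.5, which is 198.5 - 96 = 102.5. DWL = (1/2)(34.1667)(102.5) = 1751.0417.

1751.04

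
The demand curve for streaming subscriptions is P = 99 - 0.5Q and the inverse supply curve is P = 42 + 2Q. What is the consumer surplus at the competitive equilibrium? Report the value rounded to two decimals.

Equilibrium: 99 - 0.5Q = 42 + 2Q, so Q* = 22.8 and P* = 87.6.
Consumer surplus is the triangle under demand above P*: (1/2)(22.8)(99 - 87.6) = (1/2)(22.8)(11.4) = 129.96.

129.96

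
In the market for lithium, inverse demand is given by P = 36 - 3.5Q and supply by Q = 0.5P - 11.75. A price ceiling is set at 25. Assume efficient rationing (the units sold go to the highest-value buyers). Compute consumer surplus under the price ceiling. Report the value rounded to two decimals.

Rewriting supply in inverse form: P = 23.5 + 2Q.
Free-market equilibrium: 36 - 3.5Q = 23.5 + 2Q gives Q* = 2.2727, P* = 28.0455.
At P = 25, sellers supply (25 - 23.5)/2 = 0.75 while buyers want more, so the quantity traded is 0.75 at price 25.
The demand price at Q = 0.75 is 33.375. CS is the trapezoid between demand and 25 over [0, 0.75]: (1/2)[(36 - 25) + (33.375 - 25)](0.75) = 7.2656.

7.27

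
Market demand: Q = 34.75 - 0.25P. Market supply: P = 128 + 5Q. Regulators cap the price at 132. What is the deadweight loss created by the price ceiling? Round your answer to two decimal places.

0.80

Rewriting demand in inverse form: P = 139 - 4Q.
Without the control, 139 - 4Q = 128 + 5Q so Q* = 1.2222 and P* = 134.1111.
At P = 132, sellers supply (132 - 128)/5 = 0.8 while buyers want more, so the quantity traded is 0.8 at price 132.
The lost-trades triangle has base Q* - 0.8 = 0.4222 and height equal to the gap between the curves at Q = 0.8, which is 135.8 - 132 = 3.8. DWL = (1/2)(0.4222)(3.8) = 0.8022.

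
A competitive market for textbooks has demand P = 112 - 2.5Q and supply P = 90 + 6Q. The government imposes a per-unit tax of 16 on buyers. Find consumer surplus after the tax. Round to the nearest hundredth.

0.62

Without the tax, 112 - 2.5Q = 90 + 6Q so Q* = 2.5882 and P* = 105.5294.
A tax on buyers shifts demand down by 16: (112 - 16) - 2.5Q = 90 + 6Q, so Q_t = 0.7059. Buyers pay P_b = 110.2353; sellers receive P_s = P_b - 16 = 94.2353.
Consumer surplus is the triangle under demand above P_b: (1/2)(0.7059)(112 - 110.2353) = 0.6228.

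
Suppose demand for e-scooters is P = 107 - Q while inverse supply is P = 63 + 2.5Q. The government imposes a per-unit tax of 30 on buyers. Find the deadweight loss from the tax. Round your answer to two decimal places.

Without the tax, 107 - Q = 63 + 2.5Q so Q* = 12.5714 and P* = 94.4286.
With the tax, buyers' net willingness to pay falls by 30: (107 - 30) - Q = 63 + 2.5Q, so Q_t = 4. Buyers pay P_b = 103; sellers receive P_s = P_b - 30 = 73.
The welfare triangle lost has base Q* - Q_t = 8.5714 and height t = 30, so DWL = (1/2)(8.5714)(30) = 128.5714.

128.57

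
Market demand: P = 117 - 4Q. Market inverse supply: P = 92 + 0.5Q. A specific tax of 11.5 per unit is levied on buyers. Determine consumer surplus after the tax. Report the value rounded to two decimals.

Without the tax, 117 - 4Q = 92 + 0.5Q so Q* = 5.5556 and P* = 94.7778.
A tax on buyers shifts demand down by 11.5: (117 - 11.5) - 4Q = 92 + 0.5Q, so Q_t = 3. Buyers pay P_b = 105; sellers receive P_s = P_b - 11.5 = 93.5.
CS = (1/2)(Q_t)(117 - P_b) = (1/2)(3)(12) = 18.

18.00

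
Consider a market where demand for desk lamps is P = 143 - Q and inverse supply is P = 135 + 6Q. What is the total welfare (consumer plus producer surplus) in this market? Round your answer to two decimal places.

4.57

Set 143 - Q = 135 + 6Q, which gives 8 = 7Q, so Q* = 1.1429 and P* = 143 - (1.1429) = 141.8571.
Total surplus is the full triangle between the curves from 0 to Q*: (1/2)(1.1429)(143 - 135) = 4.5714.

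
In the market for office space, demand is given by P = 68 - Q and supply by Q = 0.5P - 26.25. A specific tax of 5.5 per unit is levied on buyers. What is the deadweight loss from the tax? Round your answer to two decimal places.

5.04

Rewriting supply in inverse form: P = 52.5 + 2Q.
Pre-tax equilibrium: 68 - Q = 52.5 + 2Q gives Q* = 5.1667, P* = 62.8333.
With the tax, buyers' net willingness to pay falls by 5.5: (68 - 5.5) - Q = 52.5 + 2Q, so Q_t = 3.3333. Buyers pay P_b = 64.6667; sellers receive P_s = P_b - 5.5 = 59.1667.
Deadweight loss is the triangle between the curves from Q_t to Q*: (1/2)(5.1667 - 3.3333)(5.5) = 5.0417.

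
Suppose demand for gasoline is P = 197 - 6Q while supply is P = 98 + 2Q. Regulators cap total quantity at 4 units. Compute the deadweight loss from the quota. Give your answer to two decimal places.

Unrestricted equilibrium: Q* = (197 - 98)/(6 + 2) = 12.375.
At Q = 4 the demand price is 197 - 6(4) = 173 and the supply price is 98 + 2(4) = 106.
Deadweight loss is the triangle between the curves from 4 to 12.375: (1/2)(173 - 106)(12.375 - 4) = 280.5625.

280.56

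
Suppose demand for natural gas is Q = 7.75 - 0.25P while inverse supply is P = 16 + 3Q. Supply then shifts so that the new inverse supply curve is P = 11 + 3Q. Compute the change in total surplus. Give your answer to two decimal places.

12.50

Rewriting demand in inverse form: P = 31 - 4Q.
Initial equilibrium: Q_0 = 2.1429, P_0 = 22.4286; CS_0 = (1/2)(2.1429)(8.5714) = 9.1837, PS_0 = (1/2)(2.1429)(6.4286) = 6.8878.
New equilibrium: 31 - 4Q = 11 + 3Q gives Q_1 = 2.8571, P_1 = 19.5714; CS_1 = 16.3265, PS_1 = 12.2449.
Change in total surplus = (16.3265 + 12.2449) - (9.1837 + 6.8878) = 12.5.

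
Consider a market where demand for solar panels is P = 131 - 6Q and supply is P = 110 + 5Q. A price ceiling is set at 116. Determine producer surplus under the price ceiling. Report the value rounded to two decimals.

Free-market equilibrium: 131 - 6Q = 110 + 5Q gives Q* = 1.9091, P* = 119.5455.
At P = 116, sellers supply (116 - 110)/5 = 1.2 while buyers want more, so the quantity traded is 1.2 at price 116.
PS is the triangle above supply below 116: (1/2)(1.2)(116 - 110) = 3.6.

3.60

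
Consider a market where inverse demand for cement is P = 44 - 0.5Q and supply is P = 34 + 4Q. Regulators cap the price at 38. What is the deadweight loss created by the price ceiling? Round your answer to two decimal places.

3.36

Free-market equilibrium: 44 - 0.5Q = 34 + 4Q gives Q* = 2.2222, P* = 42.8889.
At P = 38, sellers supply (38 - 34)/4 = 1 while buyers want more, so the quantity traded is 1 at price 38.
The lost-trades triangle has base Q* - 1 = 1.2222 and height equal to the gap between the curves at Q = 1, which is 43.5 - 38 = 5.5. DWL = (1/2)(1.2222)(5.5) = 3.3611.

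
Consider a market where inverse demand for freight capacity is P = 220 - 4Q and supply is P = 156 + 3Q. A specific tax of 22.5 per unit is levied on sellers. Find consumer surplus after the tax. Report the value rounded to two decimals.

Pre-tax equilibrium: 220 - 4Q = 156 + 3Q gives Q* = 9.1429, P* = 183.4286.
With the tax, sellers need 22.5 more per unit: 220 - 4Q = 156 + 3Q + 22.5, so Q_t = 5.9286. Buyers pay P_b = 196.2857; sellers receive P_s = P_b - 22.5 = 173.7857.
Consumer surplus is the triangle under demand above P_b: (1/2)(5.9286)(220 - 196.2857) = 70.2959.

70.30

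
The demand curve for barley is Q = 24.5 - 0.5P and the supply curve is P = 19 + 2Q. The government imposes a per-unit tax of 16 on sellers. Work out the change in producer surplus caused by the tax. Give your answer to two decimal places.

-44.00

Rewriting demand in inverse form: P = 49 - 2Q.
Pre-tax equilibrium: 49 - 2Q = 19 + 2Q gives Q* = 7.5, P* = 34.
With the tax, sellers need 16 more per unit: 49 - 2Q = 19 + 2Q + 16, so Q_t = 3.5. Buyers pay P_b = 42; sellers receive P_s = P_b - 16 = 26.
PS falls from (1/2)(7.5)(15) = 56.25 to (1/2)(3.5)(7) = 12.25, a change of -44.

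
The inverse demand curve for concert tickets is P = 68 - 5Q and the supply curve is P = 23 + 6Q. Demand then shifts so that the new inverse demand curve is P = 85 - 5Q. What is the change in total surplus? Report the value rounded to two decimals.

82.68

Initial equilibrium: Q_0 = 4.0909, P_0 = 47.5455; CS_0 = (1/2)(4.0909)(20.4545) = 41.8388, PS_0 = (1/2)(4.0909)(24.5455) = 50.2066.
New equilibrium: 85 - 5Q = 23 + 6Q gives Q_1 = 5.6364, P_1 = 56.8182; CS_1 = 79.4215, PS_1 = 95.3058.
Change in total surplus = (79.4215 + 95.3058) - (41.8388 + 50.2066) = 82.6818.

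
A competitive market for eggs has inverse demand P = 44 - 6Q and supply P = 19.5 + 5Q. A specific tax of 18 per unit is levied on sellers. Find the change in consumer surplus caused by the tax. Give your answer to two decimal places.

Without the tax, 44 - 6Q = 19.5 + 5Q so Q* = 2.2273 and P* = 30.6364.
A tax on sellers shifts supply up by 18: 44 - 6Q = 19.5 + 5Q + 18, so Q_t = 0.5909. Buyers pay P_b = 40.4545; sellers receive P_s = P_b - 18 = 22.4545.
CS falls from (1/2)(2.2273)(13.3636) = 14.8822 to (1/2)(0.5909)(3.5455) = 1.0475, a change of -13.8347.

-13.83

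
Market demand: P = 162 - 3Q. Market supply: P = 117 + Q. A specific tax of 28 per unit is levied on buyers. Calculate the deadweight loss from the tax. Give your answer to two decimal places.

98.00

Pre-tax equilibrium: 162 - 3Q = 117 + Q gives Q* = 11.25, P* = 128.25.
With the tax, buyers' net willingness to pay falls by 28: (162 - 28) - 3Q = 117 + Q, so Q_t = 4.25. Buyers pay P_b = 149.25; sellers receive P_s = P_b - 28 = 121.25.
Deadweight loss is the triangle between the curves from Q_t to Q*: (1/2)(11.25 - 4.25)(28) = 98.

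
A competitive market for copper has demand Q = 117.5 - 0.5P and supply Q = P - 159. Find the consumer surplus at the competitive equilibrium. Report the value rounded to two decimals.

641.78

Rewriting demand in inverse form: P = 235 - 2Q.
Rewriting supply in inverse form: P = 159 + Q.
Set 235 - 2Q = 159 + Q, which gives 76 = 3Q, so Q* = 25.3333 and P* = 235 - 2(25.3333) = 184.3333.
Consumer surplus is the triangle under demand above P*: (1/2)(25.3333)(235 - 184.3333) = (1/2)(25.3333)(50.6667) = 641.7778.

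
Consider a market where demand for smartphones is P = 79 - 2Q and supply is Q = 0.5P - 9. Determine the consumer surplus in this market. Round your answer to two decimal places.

Rewriting supply in inverse form: P = 18 + 2Q.
Equilibrium: 79 - 2Q = 18 + 2Q, so Q* = 15.25 and P* = 48.5.
The demand choke price is 79, so CS = (1/2)(Q*)(79 - P*) = (1/2)(15.25)(30.5) = 232.5625.

232.56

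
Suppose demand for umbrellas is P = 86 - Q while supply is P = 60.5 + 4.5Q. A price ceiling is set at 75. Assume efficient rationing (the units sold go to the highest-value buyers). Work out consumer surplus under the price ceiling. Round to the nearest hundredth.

Free-market equilibrium: 86 - Q = 60.5 + 4.5Q gives Q* = 4.6364, P* = 81.3636.
At the ceiling price 75, quantity supplied is (75 - 60.5)/4.5 = 3.2222; supply is the short side, so Q = 3.2222 trades at P = 75.
The demand price at Q = 3.2222 is 82.7778. CS is the trapezoid between demand and 75 over [0, 3.2222]: (1/2)[(86 - 75) + (82.7778 - 75)](3.2222) = 30.2531.

30.25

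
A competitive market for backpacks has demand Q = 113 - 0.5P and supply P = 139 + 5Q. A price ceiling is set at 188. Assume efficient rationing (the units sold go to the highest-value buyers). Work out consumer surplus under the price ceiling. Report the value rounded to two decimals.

276.36

Rewriting demand in inverse form: P = 226 - 2Q.
Free-market equilibrium: 226 - 2Q = 139 + 5Q gives Q* = 12.4286, P* = 201.1429.
At P = 188, sellers supply (188 - 139)/5 = 9.8 while buyers want more, so the quantity traded is 9.8 at price 188.
The demand price at Q = 9.8 is 206.4. CS is the trapezoid between demand and 188 over [0, 9.8]: (1/2)[(226 - 188) + (206.4 - 188)](9.8) = 276.36.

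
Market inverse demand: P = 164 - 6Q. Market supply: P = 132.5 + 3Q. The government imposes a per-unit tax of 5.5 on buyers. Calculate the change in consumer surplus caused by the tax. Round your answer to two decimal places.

Pre-tax equilibrium: 164 - 6Q = 132.5 + 3Q gives Q* = 3.5, P* = 143.
A tax on buyers shifts demand down by 5.5: (164 - 5.5) - 6Q = 132.5 + 3Q, so Q_t = 2.8889. Buyers pay P_b = 146.6667; sellers receive P_s = P_b - 5.5 = 141.1667.
CS falls from (1/2)(3.5)(21) = 36.75 to (1/2)(2.8889)(17.3333) = 25.037, a change of -11.713.

-11.71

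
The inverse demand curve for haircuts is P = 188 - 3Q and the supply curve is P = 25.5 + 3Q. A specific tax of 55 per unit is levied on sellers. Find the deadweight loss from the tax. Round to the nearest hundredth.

Without the tax, 188 - 3Q = 25.5 + 3Q so Q* = 27.0833 and P* = 106.75.
With the tax, sellers need 55 more per unit: 188 - 3Q = 25.5 + 3Q + 55, so Q_t = 17.9167. Buyers pay P_b = 134.25; sellers receive P_s = P_b - 55 = 79.25.
Deadweight loss is the triangle between the curves from Q_t to Q*: (1/2)(27.0833 - 17.9167)(55) = 252.0833.

252.08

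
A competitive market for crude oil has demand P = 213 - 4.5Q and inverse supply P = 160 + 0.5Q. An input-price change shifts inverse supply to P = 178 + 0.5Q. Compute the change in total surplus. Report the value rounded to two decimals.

Initial equilibrium: Q_0 = 10.6, P_0 = 165.3; CS_0 = (1/2)(10.6)(47.7) = 252.81, PS_0 = (1/2)(10.6)(5.3) = 28.09.
New equilibrium: 213 - 4.5Q = 178 + 0.5Q gives Q_1 = 7, P_1 = 181.5; CS_1 = 110.25, PS_1 = 12.25.
Change in total surplus = (110.25 + 12.25) - (252.81 + 28.09) = -158.4.

-158.40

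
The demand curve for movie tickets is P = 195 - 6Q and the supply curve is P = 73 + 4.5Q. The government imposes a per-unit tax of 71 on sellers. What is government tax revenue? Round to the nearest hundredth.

344.86

Pre-tax equilibrium: 195 - 6Q = 73 + 4.5Q gives Q* = 11.619, P* = 125.2857.
A tax on sellers shifts supply up by 71: 195 - 6Q = 73 + 4.5Q + 71, so Q_t = 4.8571. Buyers pay P_b = 165.8571; sellers receive P_s = P_b - 71 = 94.8571.
Tax revenue = t x Q_t = 71 x 4.8571 = 344.8571.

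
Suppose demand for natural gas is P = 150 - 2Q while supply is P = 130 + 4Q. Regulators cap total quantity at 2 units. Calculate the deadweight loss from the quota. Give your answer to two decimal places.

5.33

Without the quota, 150 - 2Q = 130 + 4Q gives Q* = 3.3333.
At Q = 2 the demand price is 150 - 2(2) = 146 and the supply price is 130 + 4(2) = 138.
Deadweight loss is the triangle between the curves from 2 to 3.3333: (1/2)(146 - 138)(3.3333 - 2) = 5.3333.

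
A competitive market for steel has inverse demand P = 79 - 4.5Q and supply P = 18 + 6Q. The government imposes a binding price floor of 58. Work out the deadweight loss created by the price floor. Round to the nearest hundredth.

Without the control, 79 - 4.5Q = 18 + 6Q so Q* = 5.8095 and P* = 52.8571.
At P = 58, buyers demand (79 - 58)/4.5 = 4.6667 while sellers would supply more, so the quantity traded is 4.6667 at price 58.
At Q = 4.6667 the demand price is 58 and the supply price is 46. Deadweight loss is the triangle between the curves from 4.6667 to 5.8095: (1/2)(58 - 46)(5.8095 - 4.6667) = 6.8571.

6.86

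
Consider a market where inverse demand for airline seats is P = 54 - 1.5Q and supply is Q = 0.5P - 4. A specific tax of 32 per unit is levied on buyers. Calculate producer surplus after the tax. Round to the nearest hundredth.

16.00

Rewriting supply in inverse form: P = 8 + 2Q.
Without the tax, 54 - 1.5Q = 8 + 2Q so Q* = 13.1429 and P* = 34.2857.
With the tax, buyers' net willingness to pay falls by 32: (54 - 32) - 1.5Q = 8 + 2Q, so Q_t = 4. Buyers pay P_b = 48; sellers receive P_s = P_b - 32 = 16.
PS = (1/2)(Q_t)(P_s - 8) = (1/2)(4)(8) = 16.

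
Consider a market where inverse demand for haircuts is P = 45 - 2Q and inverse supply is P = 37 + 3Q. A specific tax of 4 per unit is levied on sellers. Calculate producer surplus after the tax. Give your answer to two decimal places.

Without the tax, 45 - 2Q = 37 + 3Q so Q* = 1.6 and P* = 41.8.
With the tax, sellers need 4 more per unit: 45 - 2Q = 37 + 3Q + 4, so Q_t = 0.8. Buyers pay P_b = 43.4; sellers receive P_s = P_b - 4 = 39.4.
Producer surplus is the triangle above supply below P_s: (1/2)(0.8)(39.4 - 37) = 0.96.

0.96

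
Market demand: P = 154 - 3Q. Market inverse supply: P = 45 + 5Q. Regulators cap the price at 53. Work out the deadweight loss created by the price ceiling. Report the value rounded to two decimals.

578.40

Free-market equilibrium: 154 - 3Q = 45 + 5Q gives Q* = 13.625, P* = 113.125.
At P = 53, sellers supply (53 - 45)/5 = 1.6 while buyers want more, so the quantity traded is 1.6 at price 53.
At Q = 1.6 the demand price is 149.2 and the supply price is 53. Deadweight loss is the triangle between the curves from 1.6 to 13.625: (1/2)(149.2 - 53)(13.625 - 1.6) = 578.4025.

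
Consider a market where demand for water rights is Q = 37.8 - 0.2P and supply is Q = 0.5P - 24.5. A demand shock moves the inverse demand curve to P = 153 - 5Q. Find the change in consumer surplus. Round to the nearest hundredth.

-448.16

Rewriting demand in inverse form: P = 189 - 5Q.
Rewriting supply in inverse form: P = 49 + 2Q.
Initial equilibrium: Q_0 = 20, P_0 = 89; CS_0 = (1/2)(20)(100) = 1000, PS_0 = (1/2)(20)(40) = 400.
New equilibrium: 153 - 5Q = 49 + 2Q gives Q_1 = 14.8571, P_1 = 78.7143; CS_1 = 551.8367, PS_1 = 220.7347.
Change in consumer surplus = 551.8367 - 1000 = -448.1633.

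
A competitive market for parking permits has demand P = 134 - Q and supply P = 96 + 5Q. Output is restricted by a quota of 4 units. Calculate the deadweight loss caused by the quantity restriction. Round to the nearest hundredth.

16.33

Unrestricted equilibrium: Q* = (134 - 96)/(1 + 5) = 6.3333.
At Q = 4 the demand price is 134 - (4) = 130 and the supply price is 96 + 5(4) = 116.
Deadweight loss is the triangle between the curves from 4 to 6.3333: (1/2)(130 - 116)(6.3333 - 4) = 16.3333.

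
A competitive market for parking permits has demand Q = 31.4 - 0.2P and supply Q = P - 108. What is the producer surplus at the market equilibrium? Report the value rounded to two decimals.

Rewriting demand in inverse form: P = 157 - 5Q.
Rewriting supply in inverse form: P = 108 + Q.
Setting demand equal to supply, 49 = 6Q, so Q* = 8.1667 and P* = 116.1667.
The supply curve's price intercept is 108, so PS = (1/2)(Q*)(P* - 108) = (1/2)(8.1667)(8.1667) = 33.3472.

33.35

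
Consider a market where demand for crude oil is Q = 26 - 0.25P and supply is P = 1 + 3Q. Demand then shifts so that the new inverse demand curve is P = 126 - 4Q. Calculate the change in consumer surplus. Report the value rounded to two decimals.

Rewriting demand in inverse form: P = 104 - 4Q.
Initial equilibrium: Q_0 = 14.7143, P_0 = 45.1429; CS_0 = (1/2)(14.7143)(58.8571) = 433.0204, PS_0 = (1/2)(14.7143)(44.1429) = 324.7653.
New equilibrium: 126 - 4Q = 1 + 3Q gives Q_1 = 17.8571, P_1 = 54.5714; CS_1 = 637.7551, PS_1 = 478.3163.
Change in consumer surplus = 637.7551 - 433.0204 = 204.7347.

204.73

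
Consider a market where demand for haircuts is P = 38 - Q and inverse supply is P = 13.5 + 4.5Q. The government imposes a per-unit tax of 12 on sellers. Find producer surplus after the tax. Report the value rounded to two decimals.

11.62

Without the tax, 38 - Q = 13.5 + 4.5Q so Q* = 4.4545 and P* = 33.5455.
With the tax, sellers need 12 more per unit: 38 - Q = 13.5 + 4.5Q + 12, so Q_t = 2.2727. Buyers pay P_b = 35.7273; sellers receive P_s = P_b - 12 = 23.7273.
Producer surplus is the triangle above supply below P_s: (1/2)(2.2727)(23.7273 - 13.5) = 11.6219.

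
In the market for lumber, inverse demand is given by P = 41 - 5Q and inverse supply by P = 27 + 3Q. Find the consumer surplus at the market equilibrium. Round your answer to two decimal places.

Setting demand equal to supply, 14 = 8Q, so Q* = 1.75 and P* = 32.25.
CS is the area between the demand curve and P* from 0 to Q*: (1/2)(1.75)(8.75) = 7.6562.

7.66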